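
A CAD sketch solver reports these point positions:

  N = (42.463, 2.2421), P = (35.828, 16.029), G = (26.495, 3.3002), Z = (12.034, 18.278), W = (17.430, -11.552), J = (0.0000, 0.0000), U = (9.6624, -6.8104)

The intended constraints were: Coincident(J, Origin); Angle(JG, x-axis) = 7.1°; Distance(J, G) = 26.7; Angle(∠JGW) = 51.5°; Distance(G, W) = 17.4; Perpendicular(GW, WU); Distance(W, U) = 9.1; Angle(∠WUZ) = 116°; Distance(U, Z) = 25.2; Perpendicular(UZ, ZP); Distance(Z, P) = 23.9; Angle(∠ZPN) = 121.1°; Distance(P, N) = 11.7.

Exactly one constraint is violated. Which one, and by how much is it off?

Distance(P, N) = 11.7 — off by 3.60.

J = (0.00, 0.00) ✓; JG at 7.100° ✓; |JG| = 26.70 ✓; ∠JGW = 51.50° ✓; |GW| = 17.40 ✓; ∠(GW, WU) = 90.00° ✓; |WU| = 9.100 ✓; ∠WUZ = 116.0° ✓; |UZ| = 25.20 ✓; ∠(UZ, ZP) = 90.00° ✓; |ZP| = 23.90 ✓; ∠ZPN = 121.1° ✓; |PN| = 15.30 ✗.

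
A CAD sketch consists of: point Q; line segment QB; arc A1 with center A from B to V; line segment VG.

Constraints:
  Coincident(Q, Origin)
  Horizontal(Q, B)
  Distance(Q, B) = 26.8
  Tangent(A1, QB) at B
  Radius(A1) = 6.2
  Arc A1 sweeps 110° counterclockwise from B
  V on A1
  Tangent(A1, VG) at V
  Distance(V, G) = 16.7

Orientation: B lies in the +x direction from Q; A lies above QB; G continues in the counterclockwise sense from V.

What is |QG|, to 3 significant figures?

36.1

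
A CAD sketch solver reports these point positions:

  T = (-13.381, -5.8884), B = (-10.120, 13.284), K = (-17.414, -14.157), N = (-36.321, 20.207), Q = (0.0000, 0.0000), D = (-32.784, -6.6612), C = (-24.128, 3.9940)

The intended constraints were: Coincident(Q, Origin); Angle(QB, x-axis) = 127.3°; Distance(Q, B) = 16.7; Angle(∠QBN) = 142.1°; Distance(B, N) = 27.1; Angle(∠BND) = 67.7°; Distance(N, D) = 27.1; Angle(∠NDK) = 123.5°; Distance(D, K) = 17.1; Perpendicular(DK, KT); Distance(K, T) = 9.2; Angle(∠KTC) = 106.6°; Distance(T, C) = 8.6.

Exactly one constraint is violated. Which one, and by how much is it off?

Distance(T, C) = 8.6 — off by 6.00.

Q = (0.00, 0.00) ✓; QB at 127.3° ✓; |QB| = 16.70 ✓; ∠QBN = 142.1° ✓; |BN| = 27.10 ✓; ∠BND = 67.70° ✓; |ND| = 27.10 ✓; ∠NDK = 123.5° ✓; |DK| = 17.10 ✓; ∠(DK, KT) = 90.00° ✓; |KT| = 9.200 ✓; ∠KTC = 106.6° ✓; |TC| = 14.60 ✗.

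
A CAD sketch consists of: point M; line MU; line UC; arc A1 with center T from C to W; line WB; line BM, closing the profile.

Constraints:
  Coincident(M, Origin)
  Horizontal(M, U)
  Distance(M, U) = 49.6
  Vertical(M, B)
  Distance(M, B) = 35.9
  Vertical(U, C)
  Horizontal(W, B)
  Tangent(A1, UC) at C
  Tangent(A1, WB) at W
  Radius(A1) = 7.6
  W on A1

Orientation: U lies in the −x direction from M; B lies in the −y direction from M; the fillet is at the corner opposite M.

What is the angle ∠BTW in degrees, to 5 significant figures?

79.743°

M is at the origin; M and U share the same y with |MU| = 49.6 and U on the −x side, so U = (-49.600, 0.0000). M and B share the same x with |MB| = 35.9 and B on the −y side, so B = (0.0000, -35.900). The virtual corner opposite M is at (-49.600, -35.900). Since A1 is tangent to UC there, TC ⟂ UC and A1 meets WB tangentially, so TW is at right angles to WB, with radius 7.6, so the center T sits 7.6 in from both sides at T = (-42.000, -28.300). That places the tangent points at C = (-49.600, -28.300) on UC and W = (-42.000, -35.900) on WB. Then cos ∠BTW = TB·TW / (|TB||TW|), giving 79.743°.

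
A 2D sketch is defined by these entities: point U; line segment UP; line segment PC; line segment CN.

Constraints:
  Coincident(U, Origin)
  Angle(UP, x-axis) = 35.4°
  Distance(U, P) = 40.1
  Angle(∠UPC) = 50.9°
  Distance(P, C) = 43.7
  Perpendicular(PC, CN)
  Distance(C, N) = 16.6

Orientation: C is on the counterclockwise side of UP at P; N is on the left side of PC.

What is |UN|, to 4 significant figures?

23.45

U is at the origin; UP runs at 35.4° with length 40.1, so P = 40.1·(cos 35.4°, sin 35.4°) = (32.69, 23.23). ∠UPC = 50.9°, so PC runs at 35.4° + (180° − 50.9°) = 164.5° from the x-axis; with |PC| = 43.7, C = P + 43.7·(cos 164.5°, sin 164.5°) = (-9.424, 34.91). The perpendicularity gives CN at right angles to PC; with |CN| = 16.6 on the left of PC, N = C + 16.6·(-0.2672, -0.9636) = (-13.86, 18.91). Then |UN| = |N − U| = 23.45.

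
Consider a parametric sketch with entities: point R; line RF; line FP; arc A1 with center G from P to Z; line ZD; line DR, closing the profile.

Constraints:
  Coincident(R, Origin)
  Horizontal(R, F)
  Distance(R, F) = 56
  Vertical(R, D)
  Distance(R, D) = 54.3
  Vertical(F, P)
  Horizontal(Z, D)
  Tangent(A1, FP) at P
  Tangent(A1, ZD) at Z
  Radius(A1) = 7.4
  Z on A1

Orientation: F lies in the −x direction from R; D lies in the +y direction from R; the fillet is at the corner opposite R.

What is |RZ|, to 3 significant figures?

72.9

The virtual corner opposite R is at (-56.0, 54.3). Tangency of A1 to FP means the radius GP is perpendicular to FP and since A1 is tangent to ZD there, GZ ⟂ ZD, with radius 7.4, so the center G sits 7.4 in from both sides at G = (-48.6, 46.9). That places the tangent points at P = (-56.0, 46.9) on FP and Z = (-48.6, 54.3) on ZD. Then |RZ| = |Z − R| = 72.9.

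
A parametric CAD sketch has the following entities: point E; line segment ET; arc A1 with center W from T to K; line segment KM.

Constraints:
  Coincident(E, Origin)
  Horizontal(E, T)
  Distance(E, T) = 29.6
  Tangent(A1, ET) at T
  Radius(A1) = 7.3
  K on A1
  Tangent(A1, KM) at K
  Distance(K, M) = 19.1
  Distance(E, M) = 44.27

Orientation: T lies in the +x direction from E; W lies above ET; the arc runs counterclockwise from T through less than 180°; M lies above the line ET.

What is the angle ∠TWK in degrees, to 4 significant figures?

95.36°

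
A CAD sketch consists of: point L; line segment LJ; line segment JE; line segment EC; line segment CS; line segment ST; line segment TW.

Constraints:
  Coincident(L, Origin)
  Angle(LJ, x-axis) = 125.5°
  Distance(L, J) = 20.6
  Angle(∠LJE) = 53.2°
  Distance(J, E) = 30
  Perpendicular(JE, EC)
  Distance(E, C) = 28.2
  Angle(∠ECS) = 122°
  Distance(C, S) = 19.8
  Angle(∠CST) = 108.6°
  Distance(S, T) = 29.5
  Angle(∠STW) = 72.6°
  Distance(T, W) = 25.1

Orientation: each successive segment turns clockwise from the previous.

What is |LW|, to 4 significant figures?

10.31

L is at the origin; LJ runs at 125.5° with length 20.6, so J = (-11.96, 16.77). ∠LJE = 53.2° gives JE at -1.300° from the x-axis; with |JE| = 30.0, E = (18.03, 16.09). The perpendicularity gives EC at right angles to JE, so EC runs at -91.30°; with |EC| = 28.2, C = (17.39, -12.10). ∠ECS = 122.0° gives CS at -149.3° from the x-axis; with |CS| = 19.8, S = (0.3649, -22.21). ∠CST = 108.6° gives ST at 139.3° from the x-axis; with |ST| = 29.5, T = (-22.00, -2.974). ∠STW = 72.6° gives TW at 31.90° from the x-axis; with |TW| = 25.1, W = (-0.6908, 10.29). Then |LW| = |W − L| = 10.31.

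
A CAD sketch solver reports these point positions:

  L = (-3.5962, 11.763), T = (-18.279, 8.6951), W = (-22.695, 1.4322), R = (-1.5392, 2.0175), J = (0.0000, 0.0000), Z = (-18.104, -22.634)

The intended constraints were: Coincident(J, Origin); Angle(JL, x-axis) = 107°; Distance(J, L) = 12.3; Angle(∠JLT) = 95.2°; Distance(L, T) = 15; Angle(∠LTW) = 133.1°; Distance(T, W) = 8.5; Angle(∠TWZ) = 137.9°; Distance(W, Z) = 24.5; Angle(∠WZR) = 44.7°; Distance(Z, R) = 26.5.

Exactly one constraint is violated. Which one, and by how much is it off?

Distance(Z, R) = 26.5 — off by 3.20.

J = (0.00, 0.00) ✓; JL at 107.0° ✓; |JL| = 12.30 ✓; ∠JLT = 95.20° ✓; |LT| = 15.00 ✓; ∠LTW = 133.1° ✓; |TW| = 8.500 ✓; ∠TWZ = 137.9° ✓; |WZ| = 24.50 ✓; ∠WZR = 44.70° ✓; |ZR| = 29.70 ✗.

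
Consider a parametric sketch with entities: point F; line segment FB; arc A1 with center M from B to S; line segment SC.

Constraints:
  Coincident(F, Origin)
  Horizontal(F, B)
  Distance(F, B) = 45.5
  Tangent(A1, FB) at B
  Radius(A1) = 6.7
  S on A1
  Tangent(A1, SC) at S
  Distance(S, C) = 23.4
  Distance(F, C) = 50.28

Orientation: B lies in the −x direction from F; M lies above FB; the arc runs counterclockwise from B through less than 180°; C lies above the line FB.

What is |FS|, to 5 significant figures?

39.445

F is at the origin; FB is horizontal with |FB| = 45.5 and B on the −x side, so B = (-45.500, 0.0000). A1 meets FB tangentially, so MB is at right angles to FB, so M = B + (0, 6.7) = (-45.500, 6.7000). Since MS ⟂ SC (tangency), |MC| = √(6.7² + 23.4²) = 24.340 regardless of where S sits on A1. So C lies on both circle(F, 50.28) and circle(M, 24.340); the above-FB intersection is C = (-40.035, 30.419). S is the foot of the tangent from C: S = (-38.809, 7.0509).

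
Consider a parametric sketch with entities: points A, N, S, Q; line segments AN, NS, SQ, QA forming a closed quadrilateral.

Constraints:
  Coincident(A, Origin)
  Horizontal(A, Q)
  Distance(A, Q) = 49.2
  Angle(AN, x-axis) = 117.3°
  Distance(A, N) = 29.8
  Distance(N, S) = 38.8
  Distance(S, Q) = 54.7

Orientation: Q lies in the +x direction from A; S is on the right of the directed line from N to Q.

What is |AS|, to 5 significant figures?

11.997

Checks: |NS| = 38.80 ✓; |SQ| = 54.70 ✓.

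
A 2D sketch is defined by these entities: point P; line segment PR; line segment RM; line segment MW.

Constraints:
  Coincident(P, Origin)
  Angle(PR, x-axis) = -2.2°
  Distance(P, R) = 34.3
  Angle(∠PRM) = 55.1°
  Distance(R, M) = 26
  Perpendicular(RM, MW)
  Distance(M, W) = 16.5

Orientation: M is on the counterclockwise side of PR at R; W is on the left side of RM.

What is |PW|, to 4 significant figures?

13.26

P is at the origin; PR runs at -2.2° with length 34.3, so R = 34.3·(cos -2.2°, sin -2.2°) = (34.27, -1.317). ∠PRM = 55.1°, so RM runs at -2.2° + (180° − 55.1°) = 122.7° from the x-axis; with |RM| = 26.0, M = R + 26.0·(cos 122.7°, sin 122.7°) = (20.23, 20.56). The perpendicularity gives MW at right angles to RM; with |MW| = 16.5 on the left of RM, W = M + 16.5·(-0.8415, -0.5402) = (6.344, 11.65). Then |PW| = |W − P| = 13.26.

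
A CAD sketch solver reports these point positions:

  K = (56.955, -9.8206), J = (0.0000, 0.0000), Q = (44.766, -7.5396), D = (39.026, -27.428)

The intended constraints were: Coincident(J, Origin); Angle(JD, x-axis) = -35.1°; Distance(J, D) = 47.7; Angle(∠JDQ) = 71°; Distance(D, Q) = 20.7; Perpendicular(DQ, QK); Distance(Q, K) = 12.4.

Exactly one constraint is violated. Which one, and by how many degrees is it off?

Perpendicular(DQ, QK) — off by 5.50°.

J = (0.00, 0.00) ✓; JD at -35.10° ✓; |JD| = 47.70 ✓; ∠JDQ = 71.00° ✓; |DQ| = 20.70 ✓; ∠(DQ, QK) = 84.50° ✗; |QK| = 12.40 ✓.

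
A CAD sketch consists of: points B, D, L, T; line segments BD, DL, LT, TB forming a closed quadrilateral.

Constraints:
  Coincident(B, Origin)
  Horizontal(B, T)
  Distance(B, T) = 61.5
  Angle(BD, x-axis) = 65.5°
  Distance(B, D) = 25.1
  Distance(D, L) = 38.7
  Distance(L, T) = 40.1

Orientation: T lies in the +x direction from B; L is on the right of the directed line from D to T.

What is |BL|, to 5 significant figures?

27.304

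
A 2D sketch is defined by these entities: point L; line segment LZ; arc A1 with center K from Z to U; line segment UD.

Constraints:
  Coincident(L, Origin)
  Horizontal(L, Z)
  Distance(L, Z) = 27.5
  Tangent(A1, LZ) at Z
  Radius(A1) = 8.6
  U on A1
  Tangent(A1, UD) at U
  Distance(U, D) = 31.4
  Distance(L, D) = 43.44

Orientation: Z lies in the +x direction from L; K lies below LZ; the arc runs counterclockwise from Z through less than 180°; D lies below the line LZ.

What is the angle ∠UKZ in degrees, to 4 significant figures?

87.86°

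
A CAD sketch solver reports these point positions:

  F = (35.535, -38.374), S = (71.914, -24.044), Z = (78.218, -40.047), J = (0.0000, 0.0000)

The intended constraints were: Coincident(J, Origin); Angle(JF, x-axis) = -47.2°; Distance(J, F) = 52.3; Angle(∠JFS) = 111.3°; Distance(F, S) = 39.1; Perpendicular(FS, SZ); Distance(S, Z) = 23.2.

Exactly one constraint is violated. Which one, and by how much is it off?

Distance(S, Z) = 23.2 — off by 6.00.

J = (0.00, 0.00) ✓; JF at -47.20° ✓; |JF| = 52.30 ✓; ∠JFS = 111.3° ✓; |FS| = 39.10 ✓; ∠(FS, SZ) = 90.00° ✓; |SZ| = 17.20 ✗.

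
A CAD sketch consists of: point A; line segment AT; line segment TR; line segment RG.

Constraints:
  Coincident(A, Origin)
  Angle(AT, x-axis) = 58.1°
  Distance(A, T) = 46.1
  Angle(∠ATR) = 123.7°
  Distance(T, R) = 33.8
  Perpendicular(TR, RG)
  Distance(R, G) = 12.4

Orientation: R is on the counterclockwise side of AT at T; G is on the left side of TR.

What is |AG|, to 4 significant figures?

64.80

A is at the origin; AT runs at 58.1° with length 46.1, so T = 46.1·(cos 58.1°, sin 58.1°) = (24.36, 39.14). ∠ATR = 123.7°, so TR runs at 58.1° + (180° − 123.7°) = 114.4° from the x-axis; with |TR| = 33.8, R = T + 33.8·(cos 114.4°, sin 114.4°) = (10.40, 69.92). TR ⟂ RG; with |RG| = 12.4 on the left of TR, G = R + 12.4·(-0.9107, -0.4131) = (-0.8944, 64.80). Then |AG| = |G − A| = 64.80.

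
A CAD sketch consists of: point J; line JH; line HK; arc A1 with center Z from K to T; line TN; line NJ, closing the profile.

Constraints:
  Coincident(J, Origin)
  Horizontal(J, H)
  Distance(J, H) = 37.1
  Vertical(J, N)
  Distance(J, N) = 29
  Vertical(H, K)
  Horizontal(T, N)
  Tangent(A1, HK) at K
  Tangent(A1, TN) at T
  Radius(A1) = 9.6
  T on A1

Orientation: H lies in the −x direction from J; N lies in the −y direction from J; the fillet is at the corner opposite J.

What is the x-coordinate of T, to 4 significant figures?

-27.50

The virtual corner opposite J is at (-37.10, -29.00). Since A1 is tangent to HK there, ZK ⟂ HK and tangency of A1 to TN means the radius ZT is perpendicular to TN, with radius 9.6, so the center Z sits 9.6 in from both sides at Z = (-27.50, -19.40). That places the tangent points at K = (-37.10, -19.40) on HK and T = (-27.50, -29.00) on TN. So T.x = -27.50.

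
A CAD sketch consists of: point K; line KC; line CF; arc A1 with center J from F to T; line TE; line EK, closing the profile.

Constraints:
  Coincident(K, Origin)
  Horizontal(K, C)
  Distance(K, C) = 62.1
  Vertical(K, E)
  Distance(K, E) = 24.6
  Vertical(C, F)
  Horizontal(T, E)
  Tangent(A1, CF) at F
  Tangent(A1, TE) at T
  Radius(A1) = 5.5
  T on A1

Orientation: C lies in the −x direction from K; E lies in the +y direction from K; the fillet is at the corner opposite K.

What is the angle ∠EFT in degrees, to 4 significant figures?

39.94°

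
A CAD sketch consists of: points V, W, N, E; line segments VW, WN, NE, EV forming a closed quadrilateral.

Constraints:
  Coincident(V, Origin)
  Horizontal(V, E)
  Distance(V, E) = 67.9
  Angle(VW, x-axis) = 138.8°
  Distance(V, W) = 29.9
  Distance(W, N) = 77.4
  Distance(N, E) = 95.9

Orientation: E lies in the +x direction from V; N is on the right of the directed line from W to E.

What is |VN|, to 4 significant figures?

57.40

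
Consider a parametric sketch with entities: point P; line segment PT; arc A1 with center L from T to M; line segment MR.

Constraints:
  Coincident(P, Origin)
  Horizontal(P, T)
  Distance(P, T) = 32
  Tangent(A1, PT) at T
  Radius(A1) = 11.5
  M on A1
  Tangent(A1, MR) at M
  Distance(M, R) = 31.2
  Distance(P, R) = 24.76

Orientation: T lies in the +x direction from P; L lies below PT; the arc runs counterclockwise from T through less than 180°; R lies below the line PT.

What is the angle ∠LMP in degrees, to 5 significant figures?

141.18°

P is at the origin; P and T share the same y with |PT| = 32.0 and T on the +x side, so T = (32.000, 0.0000). A1 meets PT tangentially, so LT is at right angles to PT, so L = T + (0, -11.5) = (32.000, -11.500). Since LM ⟂ MR (tangency), |LR| = √(11.5² + 31.2²) = 33.252 regardless of where M sits on A1. So R lies on both circle(P, 24.76) and circle(L, 33.252); the below-PT intersection is R = (1.4870, -24.715). M is the foot of the tangent from R: M = (24.062, -3.1791).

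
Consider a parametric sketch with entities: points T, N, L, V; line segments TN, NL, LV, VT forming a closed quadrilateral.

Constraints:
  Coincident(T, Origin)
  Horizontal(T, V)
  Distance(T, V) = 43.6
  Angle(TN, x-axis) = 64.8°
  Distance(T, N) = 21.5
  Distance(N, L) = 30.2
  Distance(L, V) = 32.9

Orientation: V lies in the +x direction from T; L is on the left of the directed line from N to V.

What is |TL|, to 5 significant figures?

48.678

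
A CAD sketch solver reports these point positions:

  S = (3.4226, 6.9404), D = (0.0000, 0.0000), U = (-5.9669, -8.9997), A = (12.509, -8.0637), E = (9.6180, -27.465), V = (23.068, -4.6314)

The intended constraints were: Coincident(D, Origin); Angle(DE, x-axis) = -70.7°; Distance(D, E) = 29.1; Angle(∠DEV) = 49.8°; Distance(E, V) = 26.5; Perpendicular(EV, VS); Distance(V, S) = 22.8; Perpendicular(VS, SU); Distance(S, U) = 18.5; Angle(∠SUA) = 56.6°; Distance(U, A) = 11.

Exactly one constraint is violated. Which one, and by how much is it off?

Distance(U, A) = 11 — off by 7.50.

D = (0.00, 0.00) ✓; DE at -70.70° ✓; |DE| = 29.10 ✓; ∠DEV = 49.80° ✓; |EV| = 26.50 ✓; ∠(EV, VS) = 90.00° ✓; |VS| = 22.80 ✓; ∠(VS, SU) = 90.00° ✓; |SU| = 18.50 ✓; ∠SUA = 56.60° ✓; |UA| = 18.50 ✗.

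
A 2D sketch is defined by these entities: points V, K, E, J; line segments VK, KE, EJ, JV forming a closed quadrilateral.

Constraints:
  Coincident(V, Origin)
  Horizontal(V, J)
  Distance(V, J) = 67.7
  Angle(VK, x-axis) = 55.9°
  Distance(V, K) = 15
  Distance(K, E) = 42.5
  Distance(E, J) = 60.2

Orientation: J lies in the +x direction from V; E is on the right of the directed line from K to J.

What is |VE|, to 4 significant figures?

33.23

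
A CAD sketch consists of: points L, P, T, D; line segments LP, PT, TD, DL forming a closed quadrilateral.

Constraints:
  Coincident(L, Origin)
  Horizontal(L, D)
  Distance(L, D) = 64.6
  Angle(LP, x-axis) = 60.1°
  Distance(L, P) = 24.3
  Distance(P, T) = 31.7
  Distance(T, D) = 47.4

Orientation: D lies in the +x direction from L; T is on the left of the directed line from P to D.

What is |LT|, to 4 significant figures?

54.69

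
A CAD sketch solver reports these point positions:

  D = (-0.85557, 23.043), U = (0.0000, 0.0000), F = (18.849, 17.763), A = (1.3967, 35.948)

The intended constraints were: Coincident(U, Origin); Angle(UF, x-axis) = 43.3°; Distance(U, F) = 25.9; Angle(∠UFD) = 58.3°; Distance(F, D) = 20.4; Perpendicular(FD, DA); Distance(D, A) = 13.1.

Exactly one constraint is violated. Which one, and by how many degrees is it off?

Perpendicular(FD, DA) — off by 5.10°.

U = (0.00, 0.00) ✓; UF at 43.30° ✓; |UF| = 25.90 ✓; ∠UFD = 58.30° ✓; |FD| = 20.40 ✓; ∠(FD, DA) = 84.90° ✗; |DA| = 13.10 ✓.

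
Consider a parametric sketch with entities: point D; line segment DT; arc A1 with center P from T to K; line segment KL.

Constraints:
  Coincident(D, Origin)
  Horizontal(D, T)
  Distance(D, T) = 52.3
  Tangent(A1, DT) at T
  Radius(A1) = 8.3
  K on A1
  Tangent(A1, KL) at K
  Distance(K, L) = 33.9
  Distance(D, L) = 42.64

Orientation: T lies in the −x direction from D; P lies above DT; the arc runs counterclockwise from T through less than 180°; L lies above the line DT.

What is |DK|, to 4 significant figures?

45.42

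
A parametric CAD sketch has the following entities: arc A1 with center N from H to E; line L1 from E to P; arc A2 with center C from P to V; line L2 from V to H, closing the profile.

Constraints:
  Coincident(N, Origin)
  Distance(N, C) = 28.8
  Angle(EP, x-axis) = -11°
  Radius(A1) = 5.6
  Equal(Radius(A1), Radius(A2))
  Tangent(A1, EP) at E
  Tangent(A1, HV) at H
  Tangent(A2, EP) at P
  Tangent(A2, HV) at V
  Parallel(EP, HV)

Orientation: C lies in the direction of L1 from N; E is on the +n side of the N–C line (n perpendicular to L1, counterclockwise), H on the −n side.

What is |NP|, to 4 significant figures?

29.34

The slot axis is L1's direction at -11.0°, so u = (cos -11.0°, sin -11.0°) = (0.9816, -0.1908) and n = (−sin -11.0°, cos -11.0°) = (0.1908, 0.9816). N is at the origin and C lies 28.8 along u from N, so C = 28.8·u = (28.27, -5.495). Tangency of A1 to both parallel lines with radius 5.6 puts E and H at N ± 5.6·n: E = (1.069, 5.497), H = (-1.069, -5.497). Equal radii place P and V the same way about C: P = C + 5.6·n = (29.34, 0.001813), V = C − 5.6·n = (27.20, -10.99). Then |NP| = |P − N| = 29.34.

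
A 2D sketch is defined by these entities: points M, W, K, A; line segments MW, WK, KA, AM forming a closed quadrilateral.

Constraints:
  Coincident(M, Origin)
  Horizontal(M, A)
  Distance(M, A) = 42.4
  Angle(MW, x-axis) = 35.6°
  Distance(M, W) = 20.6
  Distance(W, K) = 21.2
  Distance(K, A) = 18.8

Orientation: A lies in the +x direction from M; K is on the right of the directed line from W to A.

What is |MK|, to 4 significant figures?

26.24

M is at the origin; MA is horizontal with |MA| = 42.4 and A in +x, so A = (42.4, 0). MW runs at 35.6° with |MW| = 20.6, so W = (16.75, 11.99). K is determined by |WK| = 21.2 and |KA| = 18.8 together: it lies at the intersection of circle(W, 21.2) and circle(A, 18.8). With |WA| = 28.31, the foot of the radical line on WA is 15.85 from W and the perpendicular offset is √(21.2² − 15.85²) = 14.08. Taking the right-of-WA solution: K = (25.15, -7.473).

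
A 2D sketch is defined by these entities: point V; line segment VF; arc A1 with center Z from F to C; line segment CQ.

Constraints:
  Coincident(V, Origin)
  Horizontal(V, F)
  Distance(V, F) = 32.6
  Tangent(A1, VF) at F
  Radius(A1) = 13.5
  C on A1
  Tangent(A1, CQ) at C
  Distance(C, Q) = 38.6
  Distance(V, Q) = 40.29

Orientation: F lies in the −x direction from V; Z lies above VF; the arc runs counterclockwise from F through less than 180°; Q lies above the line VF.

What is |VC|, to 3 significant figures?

22.0

Checks: V = (0.00, 0.00) ✓; |ZC| = 13.50 ✓; ∠(ZC, CQ) = 90.00° ✓; |CQ| = 38.60 ✓; |VQ| = 40.29 ✓.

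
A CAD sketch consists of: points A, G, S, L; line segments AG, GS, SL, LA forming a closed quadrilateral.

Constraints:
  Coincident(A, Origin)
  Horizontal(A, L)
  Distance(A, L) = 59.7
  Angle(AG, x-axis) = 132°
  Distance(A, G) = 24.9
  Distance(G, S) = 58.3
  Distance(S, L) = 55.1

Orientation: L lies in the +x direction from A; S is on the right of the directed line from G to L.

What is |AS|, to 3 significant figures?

34.1

Checks: |GS| = 58.30 ✓; |SL| = 55.10 ✓.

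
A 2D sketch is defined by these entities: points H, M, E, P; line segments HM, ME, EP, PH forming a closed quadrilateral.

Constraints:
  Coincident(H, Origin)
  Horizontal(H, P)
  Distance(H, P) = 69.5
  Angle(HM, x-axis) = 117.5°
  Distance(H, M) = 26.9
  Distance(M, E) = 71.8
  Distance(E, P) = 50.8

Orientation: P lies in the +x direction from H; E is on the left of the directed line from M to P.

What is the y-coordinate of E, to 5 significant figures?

48.673

H is at the origin; HP is horizontal with |HP| = 69.5 and P in +x, so P = (69.5, 0). HM runs at 117.5° with |HM| = 26.9, so M = (-12.421, 23.861). E is determined by |ME| = 71.8 and |EP| = 50.8 together: it lies at the intersection of circle(M, 71.8) and circle(P, 50.8). With |MP| = 85.325, the foot of the radical line on MP is 57.750 from M and the perpendicular offset is √(71.8² − 57.750²) = 42.664. Taking the left-of-MP solution: E = (54.955, 48.673).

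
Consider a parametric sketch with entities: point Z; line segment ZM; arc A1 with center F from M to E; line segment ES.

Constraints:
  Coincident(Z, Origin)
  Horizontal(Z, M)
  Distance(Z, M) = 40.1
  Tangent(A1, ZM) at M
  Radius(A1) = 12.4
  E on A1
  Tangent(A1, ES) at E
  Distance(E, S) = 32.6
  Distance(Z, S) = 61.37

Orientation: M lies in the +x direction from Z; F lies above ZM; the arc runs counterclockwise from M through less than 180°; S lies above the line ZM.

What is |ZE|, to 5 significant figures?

54.334

Z is at the origin; ZM is horizontal with |ZM| = 40.1 and M on the +x side, so M = (40.100, 0.0000). Tangency of A1 to ZM means the radius FM is perpendicular to ZM, so F = M + (0, 12.4) = (40.100, 12.400). Since FE ⟂ ES (tangency), |FS| = √(12.4² + 32.6²) = 34.879 regardless of where E sits on A1. So S lies on both circle(Z, 61.37) and circle(F, 34.879); the above-ZM intersection is S = (39.144, 47.266). E is the foot of the tangent from S: E = (51.565, 17.124).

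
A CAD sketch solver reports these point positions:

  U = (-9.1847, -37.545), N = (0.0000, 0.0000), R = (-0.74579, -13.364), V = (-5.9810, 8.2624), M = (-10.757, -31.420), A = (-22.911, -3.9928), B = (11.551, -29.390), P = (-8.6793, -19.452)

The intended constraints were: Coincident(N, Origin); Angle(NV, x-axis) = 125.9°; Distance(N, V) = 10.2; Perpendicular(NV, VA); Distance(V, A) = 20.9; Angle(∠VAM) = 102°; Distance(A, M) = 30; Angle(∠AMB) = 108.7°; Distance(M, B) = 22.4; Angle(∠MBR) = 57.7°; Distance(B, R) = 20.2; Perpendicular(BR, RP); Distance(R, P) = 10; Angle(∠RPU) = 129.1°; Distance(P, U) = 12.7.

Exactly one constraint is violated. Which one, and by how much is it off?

Distance(P, U) = 12.7 — off by 5.40.

N = (0.00, 0.00) ✓; NV at 125.9° ✓; |NV| = 10.20 ✓; ∠(NV, VA) = 90.00° ✓; |VA| = 20.90 ✓; ∠VAM = 102.0° ✓; |AM| = 30.00 ✓; ∠AMB = 108.7° ✓; |MB| = 22.40 ✓; ∠MBR = 57.70° ✓; |BR| = 20.20 ✓; ∠(BR, RP) = 90.00° ✓; |RP| = 10.00 ✓; ∠RPU = 129.1° ✓; |PU| = 18.10 ✗.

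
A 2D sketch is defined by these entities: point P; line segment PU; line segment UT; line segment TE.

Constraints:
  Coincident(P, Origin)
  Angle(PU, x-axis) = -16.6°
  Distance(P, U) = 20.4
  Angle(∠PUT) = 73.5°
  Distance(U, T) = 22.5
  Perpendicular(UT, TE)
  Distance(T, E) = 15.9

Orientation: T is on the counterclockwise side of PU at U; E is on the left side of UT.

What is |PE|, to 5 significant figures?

17.102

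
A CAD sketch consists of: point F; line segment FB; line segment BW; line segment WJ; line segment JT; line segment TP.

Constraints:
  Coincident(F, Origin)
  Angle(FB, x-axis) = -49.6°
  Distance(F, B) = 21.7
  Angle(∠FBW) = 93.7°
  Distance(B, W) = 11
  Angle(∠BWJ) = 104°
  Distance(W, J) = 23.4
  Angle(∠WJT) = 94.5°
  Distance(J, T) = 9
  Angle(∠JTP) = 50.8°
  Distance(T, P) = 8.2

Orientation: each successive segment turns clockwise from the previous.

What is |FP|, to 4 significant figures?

12.98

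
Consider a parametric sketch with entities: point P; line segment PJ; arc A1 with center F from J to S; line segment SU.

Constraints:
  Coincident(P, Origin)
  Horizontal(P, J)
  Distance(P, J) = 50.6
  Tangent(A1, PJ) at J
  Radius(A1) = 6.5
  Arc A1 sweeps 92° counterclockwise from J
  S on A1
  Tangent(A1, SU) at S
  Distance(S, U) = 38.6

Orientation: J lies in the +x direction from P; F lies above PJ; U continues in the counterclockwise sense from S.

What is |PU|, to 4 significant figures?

71.84

P is at the origin; P and J share the same y with |PJ| = 50.6 and J on the +x side, so J = (50.60, 0.000). Since A1 is tangent to PJ there, FJ ⟂ PJ, so F = J + (0, 6.5) = (50.60, 6.500). On A1, J sits at bearing -90° from F; a 92° counterclockwise sweep puts S at bearing 2°, so S = F + 6.5·(cos 2°, sin 2°) = (57.10, 6.727). The tangent condition forces FS to be normal to SU, so SU runs along (−sin 2°, cos 2°); with |SU| = 38.6, U = (55.75, 45.30). Then |PU| = |U − P| = 71.84.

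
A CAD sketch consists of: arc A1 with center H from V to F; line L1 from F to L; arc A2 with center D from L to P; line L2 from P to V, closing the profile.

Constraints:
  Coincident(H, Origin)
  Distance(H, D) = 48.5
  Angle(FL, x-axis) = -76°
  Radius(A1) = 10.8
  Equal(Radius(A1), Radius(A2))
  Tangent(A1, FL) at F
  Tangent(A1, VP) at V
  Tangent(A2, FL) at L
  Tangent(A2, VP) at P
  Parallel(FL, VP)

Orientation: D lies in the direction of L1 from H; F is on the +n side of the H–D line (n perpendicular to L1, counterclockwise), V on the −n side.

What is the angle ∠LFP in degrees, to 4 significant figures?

24.01°

The slot axis is L1's direction at -76.0°, so u = (cos -76.0°, sin -76.0°) = (0.2419, -0.9703) and n = (−sin -76.0°, cos -76.0°) = (0.9703, 0.2419). H is at the origin and D lies 48.5 along u from H, so D = 48.5·u = (11.73, -47.06). Tangency of A1 to both parallel lines with radius 10.8 puts F and V at H ± 10.8·n: F = (10.48, 2.613), V = (-10.48, -2.613). Equal radii place L and P the same way about D: L = D + 10.8·n = (22.21, -44.45), P = D − 10.8·n = (1.254, -49.67). Then cos ∠LFP = FL·FP / (|FL||FP|), giving 24.01°.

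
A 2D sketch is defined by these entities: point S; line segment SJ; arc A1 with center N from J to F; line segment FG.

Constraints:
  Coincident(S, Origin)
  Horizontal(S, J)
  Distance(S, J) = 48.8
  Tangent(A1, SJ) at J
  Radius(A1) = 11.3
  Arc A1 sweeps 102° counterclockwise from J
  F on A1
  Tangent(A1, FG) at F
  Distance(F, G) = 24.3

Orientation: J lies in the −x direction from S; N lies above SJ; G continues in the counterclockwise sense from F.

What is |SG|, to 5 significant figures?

56.850

On A1, J sits at bearing -90° from N; a 102° counterclockwise sweep puts F at bearing 12°, so F = N + 11.3·(cos 12°, sin 12°) = (-37.747, 13.649). Since A1 is tangent to FG there, NF ⟂ FG, so FG runs along (−sin 12°, cos 12°); with |FG| = 24.3, G = (-42.799, 37.418). Then |SG| = |G − S| = 56.850.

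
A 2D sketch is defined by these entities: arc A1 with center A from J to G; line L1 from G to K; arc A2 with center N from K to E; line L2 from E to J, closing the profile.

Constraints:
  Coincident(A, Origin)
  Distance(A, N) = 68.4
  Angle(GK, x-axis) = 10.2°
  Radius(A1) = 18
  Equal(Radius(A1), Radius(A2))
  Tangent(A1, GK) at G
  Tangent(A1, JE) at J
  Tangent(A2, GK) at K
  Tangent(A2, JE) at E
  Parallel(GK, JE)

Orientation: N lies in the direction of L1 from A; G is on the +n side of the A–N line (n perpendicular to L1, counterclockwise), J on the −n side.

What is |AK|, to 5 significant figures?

70.729

Tangency of A1 to both parallel lines with radius 18.0 puts G and J at A ± 18.0·n: G = (-3.1875, 17.716), J = (3.1875, -17.716). Equal radii place K and E the same way about N: K = N + 18.0·n = (64.131, 29.828), E = N − 18.0·n = (70.507, -5.6029). Then |AK| = |K − A| = 70.729.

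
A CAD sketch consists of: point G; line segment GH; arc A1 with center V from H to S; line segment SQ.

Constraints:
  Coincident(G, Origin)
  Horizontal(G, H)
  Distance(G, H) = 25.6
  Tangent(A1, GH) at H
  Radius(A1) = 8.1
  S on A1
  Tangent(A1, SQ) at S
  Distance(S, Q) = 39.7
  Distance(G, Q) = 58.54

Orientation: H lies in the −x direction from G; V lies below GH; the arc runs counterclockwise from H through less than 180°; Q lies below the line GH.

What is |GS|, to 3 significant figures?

34.7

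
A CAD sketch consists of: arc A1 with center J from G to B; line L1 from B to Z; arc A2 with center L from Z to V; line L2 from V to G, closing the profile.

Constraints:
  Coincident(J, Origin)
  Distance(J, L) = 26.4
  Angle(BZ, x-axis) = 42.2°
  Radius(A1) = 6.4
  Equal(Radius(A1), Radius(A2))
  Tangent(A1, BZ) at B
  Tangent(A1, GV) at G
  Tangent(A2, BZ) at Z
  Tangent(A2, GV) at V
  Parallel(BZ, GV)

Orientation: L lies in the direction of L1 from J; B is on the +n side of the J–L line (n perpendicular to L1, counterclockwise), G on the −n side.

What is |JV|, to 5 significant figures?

27.165

The slot axis is L1's direction at 42.2°, so u = (cos 42.2°, sin 42.2°) = (0.74080, 0.67172) and n = (−sin 42.2°, cos 42.2°) = (-0.67172, 0.74080). J is at the origin and L lies 26.4 along u from J, so L = 26.4·u = (19.557, 17.733). Tangency of A1 to both parallel lines with radius 6.4 puts B and G at J ± 6.4·n: B = (-4.2990, 4.7411), G = (4.2990, -4.7411). Equal radii place Z and V the same way about L: Z = L + 6.4·n = (15.258, 22.475), V = L − 6.4·n = (23.856, 12.992). Then |JV| = |V − J| = 27.165.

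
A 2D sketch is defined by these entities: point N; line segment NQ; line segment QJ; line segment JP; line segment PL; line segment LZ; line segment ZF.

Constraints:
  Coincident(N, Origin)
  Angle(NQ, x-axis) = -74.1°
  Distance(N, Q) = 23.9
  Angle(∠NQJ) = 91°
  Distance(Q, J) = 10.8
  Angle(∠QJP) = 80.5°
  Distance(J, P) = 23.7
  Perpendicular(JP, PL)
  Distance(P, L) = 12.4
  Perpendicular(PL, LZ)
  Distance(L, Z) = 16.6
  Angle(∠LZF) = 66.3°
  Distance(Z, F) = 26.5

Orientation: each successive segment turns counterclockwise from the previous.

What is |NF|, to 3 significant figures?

20.5

N is at the origin; NQ runs at -74.1° with length 23.9, so Q = (6.55, -23.0). ∠NQJ = 91.0° gives QJ at 14.9° from the x-axis; with |QJ| = 10.8, J = (17.0, -20.2). ∠QJP = 80.5° gives JP at 114° from the x-axis; with |JP| = 23.7, P = (7.19, 1.37). JP is perpendicular to PL, so PL runs at -156°; with |PL| = 12.4, L = (-4.10, -3.75). The perpendicularity gives LZ at right angles to PL, so LZ runs at -65.6°; with |LZ| = 16.6, Z = (2.76, -18.9). ∠LZF = 66.3° gives ZF at 48.1° from the x-axis; with |ZF| = 26.5, F = (20.5, 0.859). Then |NF| = |F − N| = 20.5.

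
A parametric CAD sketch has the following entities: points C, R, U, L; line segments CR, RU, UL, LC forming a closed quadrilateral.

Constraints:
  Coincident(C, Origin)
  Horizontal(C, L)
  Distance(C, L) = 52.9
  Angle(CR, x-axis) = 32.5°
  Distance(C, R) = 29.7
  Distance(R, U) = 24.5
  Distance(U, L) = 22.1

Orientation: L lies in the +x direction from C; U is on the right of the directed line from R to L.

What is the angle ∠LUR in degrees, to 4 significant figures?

86.91°

Checks: |RU| = 24.50 ✓; |UL| = 22.10 ✓.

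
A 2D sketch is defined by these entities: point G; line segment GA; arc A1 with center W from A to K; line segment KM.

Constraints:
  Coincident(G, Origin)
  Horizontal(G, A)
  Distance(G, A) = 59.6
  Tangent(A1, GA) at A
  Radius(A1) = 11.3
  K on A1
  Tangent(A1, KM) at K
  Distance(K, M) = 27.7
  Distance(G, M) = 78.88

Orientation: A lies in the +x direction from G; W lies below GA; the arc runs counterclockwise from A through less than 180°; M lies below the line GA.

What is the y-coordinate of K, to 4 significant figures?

-18.33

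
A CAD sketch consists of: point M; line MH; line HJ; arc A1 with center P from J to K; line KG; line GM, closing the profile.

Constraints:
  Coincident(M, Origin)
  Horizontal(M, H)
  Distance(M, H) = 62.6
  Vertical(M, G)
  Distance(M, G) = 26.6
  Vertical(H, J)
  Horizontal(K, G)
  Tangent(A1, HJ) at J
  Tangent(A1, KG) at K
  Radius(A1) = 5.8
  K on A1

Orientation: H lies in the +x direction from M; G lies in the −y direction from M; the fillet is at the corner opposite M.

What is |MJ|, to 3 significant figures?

66.0

The virtual corner opposite M is at (62.6, -26.6). The tangent condition forces PJ to be normal to HJ and tangency of A1 to KG means the radius PK is perpendicular to KG, with radius 5.8, so the center P sits 5.8 in from both sides at P = (56.8, -20.8). That places the tangent points at J = (62.6, -20.8) on HJ and K = (56.8, -26.6) on KG. Then |MJ| = |J − M| = 66.0.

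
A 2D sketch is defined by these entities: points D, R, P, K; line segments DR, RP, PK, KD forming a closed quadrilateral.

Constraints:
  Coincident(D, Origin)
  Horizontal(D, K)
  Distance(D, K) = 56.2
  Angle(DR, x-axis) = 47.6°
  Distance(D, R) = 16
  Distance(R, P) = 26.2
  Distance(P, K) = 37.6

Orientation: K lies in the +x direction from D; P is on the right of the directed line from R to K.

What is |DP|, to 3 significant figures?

24.2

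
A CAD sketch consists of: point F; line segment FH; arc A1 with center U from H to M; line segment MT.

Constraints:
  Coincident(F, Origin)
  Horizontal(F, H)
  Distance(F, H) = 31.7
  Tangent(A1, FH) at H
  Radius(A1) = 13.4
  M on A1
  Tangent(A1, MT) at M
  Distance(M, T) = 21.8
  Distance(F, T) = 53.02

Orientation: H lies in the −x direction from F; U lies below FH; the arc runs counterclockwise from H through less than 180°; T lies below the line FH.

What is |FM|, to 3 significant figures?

47.8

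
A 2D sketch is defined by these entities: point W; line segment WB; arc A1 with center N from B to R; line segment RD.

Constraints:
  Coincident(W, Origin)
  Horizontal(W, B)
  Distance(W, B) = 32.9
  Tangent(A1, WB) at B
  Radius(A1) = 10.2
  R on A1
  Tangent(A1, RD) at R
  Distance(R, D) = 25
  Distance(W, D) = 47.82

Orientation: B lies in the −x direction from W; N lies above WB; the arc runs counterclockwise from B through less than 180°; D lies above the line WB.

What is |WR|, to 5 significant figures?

26.570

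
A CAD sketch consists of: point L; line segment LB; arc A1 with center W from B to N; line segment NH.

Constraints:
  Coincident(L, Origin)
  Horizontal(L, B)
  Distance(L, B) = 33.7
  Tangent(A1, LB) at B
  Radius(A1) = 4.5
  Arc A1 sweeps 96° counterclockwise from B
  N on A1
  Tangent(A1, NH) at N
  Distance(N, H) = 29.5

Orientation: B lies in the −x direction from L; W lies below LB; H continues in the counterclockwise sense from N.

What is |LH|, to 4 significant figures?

49.08

On A1, B sits at bearing 90° from W; a 96° counterclockwise sweep puts N at bearing 186°, so N = W + 4.5·(cos 186°, sin 186°) = (-38.18, -4.970). Tangency of A1 to NH means the radius WN is perpendicular to NH, so NH runs along (−sin 186°, cos 186°); with |NH| = 29.5, H = (-35.09, -34.31). Then |LH| = |H − L| = 49.08.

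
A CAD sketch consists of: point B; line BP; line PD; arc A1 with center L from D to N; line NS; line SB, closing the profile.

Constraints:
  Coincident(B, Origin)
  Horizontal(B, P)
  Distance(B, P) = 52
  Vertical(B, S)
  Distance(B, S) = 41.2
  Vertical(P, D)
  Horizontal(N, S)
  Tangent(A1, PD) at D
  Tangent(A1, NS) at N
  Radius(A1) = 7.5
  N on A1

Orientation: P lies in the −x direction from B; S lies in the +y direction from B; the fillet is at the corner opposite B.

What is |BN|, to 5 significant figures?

60.644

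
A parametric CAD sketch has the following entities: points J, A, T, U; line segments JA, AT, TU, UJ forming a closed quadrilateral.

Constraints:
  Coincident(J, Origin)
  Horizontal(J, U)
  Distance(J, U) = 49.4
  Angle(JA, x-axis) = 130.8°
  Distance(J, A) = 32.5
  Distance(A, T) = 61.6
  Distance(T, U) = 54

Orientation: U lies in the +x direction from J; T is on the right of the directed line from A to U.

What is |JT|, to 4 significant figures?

31.47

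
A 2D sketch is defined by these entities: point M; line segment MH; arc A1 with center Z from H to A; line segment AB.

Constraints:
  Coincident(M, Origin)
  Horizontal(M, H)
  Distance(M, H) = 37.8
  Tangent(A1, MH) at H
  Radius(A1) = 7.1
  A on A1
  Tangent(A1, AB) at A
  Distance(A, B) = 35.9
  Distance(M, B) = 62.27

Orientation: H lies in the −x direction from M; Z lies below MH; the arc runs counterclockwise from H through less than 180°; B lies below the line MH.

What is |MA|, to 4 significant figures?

45.45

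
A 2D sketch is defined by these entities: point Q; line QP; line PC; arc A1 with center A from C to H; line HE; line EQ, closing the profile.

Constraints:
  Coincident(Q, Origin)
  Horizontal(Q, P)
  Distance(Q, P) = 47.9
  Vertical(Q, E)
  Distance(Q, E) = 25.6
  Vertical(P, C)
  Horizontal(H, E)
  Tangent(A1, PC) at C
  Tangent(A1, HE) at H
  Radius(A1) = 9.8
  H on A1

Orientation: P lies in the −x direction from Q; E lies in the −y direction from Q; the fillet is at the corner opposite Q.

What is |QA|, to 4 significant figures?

41.25

Q is at the origin; Q and P share the same y with |QP| = 47.9 and P on the −x side, so P = (-47.90, 0.000). Q and E share the same x with |QE| = 25.6 and E on the −y side, so E = (0.000, -25.60). The virtual corner opposite Q is at (-47.90, -25.60). A1 meets PC tangentially, so AC is at right angles to PC and tangency of A1 to HE means the radius AH is perpendicular to HE, with radius 9.8, so the center A sits 9.8 in from both sides at A = (-38.10, -15.80). Then |QA| = |A − Q| = 41.25.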